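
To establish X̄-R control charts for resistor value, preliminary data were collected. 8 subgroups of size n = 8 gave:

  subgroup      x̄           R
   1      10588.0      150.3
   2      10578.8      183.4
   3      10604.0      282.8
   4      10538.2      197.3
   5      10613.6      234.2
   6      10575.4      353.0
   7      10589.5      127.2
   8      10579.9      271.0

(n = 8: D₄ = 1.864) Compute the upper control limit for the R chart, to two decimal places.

419.21

R̄ = (150.3 + 183.4 + 282.8 + 197.3 + 234.2 + 353.0 + 127.2 + 271.0) / 8 = 1799.2000 / 8 = 224.9000
UCL_R = D₄·R̄ = 1.864 × 224.9000 = 419.2136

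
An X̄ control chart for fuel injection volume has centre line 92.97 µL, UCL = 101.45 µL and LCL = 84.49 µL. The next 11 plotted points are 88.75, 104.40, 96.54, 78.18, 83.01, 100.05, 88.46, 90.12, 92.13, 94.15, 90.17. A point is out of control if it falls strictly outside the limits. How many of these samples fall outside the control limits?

Compare each point to [84.49, 101.45]: sample 2 = 104.40 > UCL; sample 4 = 78.18 < LCL; sample 5 = 83.01 < LCL.

3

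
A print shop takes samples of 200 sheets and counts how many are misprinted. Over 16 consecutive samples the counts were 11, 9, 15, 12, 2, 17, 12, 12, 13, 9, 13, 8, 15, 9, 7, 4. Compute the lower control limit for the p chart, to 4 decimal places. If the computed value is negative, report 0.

p̄ = Σdᵢ / (k·n) = 168 / (16 × 200) = 0.05250
LCL = p̄ − 3·√(p̄(1−p̄)/n) = 0.05250 − 3 × 0.01577 = 0.00519

0.0052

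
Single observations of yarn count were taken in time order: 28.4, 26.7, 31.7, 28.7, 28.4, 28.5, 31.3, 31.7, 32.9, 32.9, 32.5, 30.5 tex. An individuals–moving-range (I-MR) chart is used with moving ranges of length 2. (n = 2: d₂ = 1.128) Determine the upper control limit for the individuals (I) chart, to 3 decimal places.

34.436

X̄ = (28.4 + 26.7 + 31.7 + 28.7 + 28.4 + 28.5 + 31.3 + 31.7 + 32.9 + 32.9 + 32.5 + 30.5) / 12 = 30.3500
Moving ranges: 1.7, 5.0, 3.0, 0.3, 0.1, 2.8, 0.4, 1.2, 0.0, 0.4, 2.0; M̄R̄ = 16.9000 / 11 = 1.5364
UCL = X̄ + 3·M̄R̄/d₂ = 30.3500 + 3 × 1.5364 / 1.128 = 34.4361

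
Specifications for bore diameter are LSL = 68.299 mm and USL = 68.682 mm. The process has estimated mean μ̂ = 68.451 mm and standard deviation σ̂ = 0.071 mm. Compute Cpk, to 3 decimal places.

0.714

Cpu = (USL − μ̂) / (3σ̂) = (68.682 − 68.451) / (3 × 0.071) = 1.0845; Cpl = (μ̂ − LSL) / (3σ̂) = (68.451 − 68.299) / (3 × 0.071) = 0.7136; Cpk = min(Cpu, Cpl) = 0.7136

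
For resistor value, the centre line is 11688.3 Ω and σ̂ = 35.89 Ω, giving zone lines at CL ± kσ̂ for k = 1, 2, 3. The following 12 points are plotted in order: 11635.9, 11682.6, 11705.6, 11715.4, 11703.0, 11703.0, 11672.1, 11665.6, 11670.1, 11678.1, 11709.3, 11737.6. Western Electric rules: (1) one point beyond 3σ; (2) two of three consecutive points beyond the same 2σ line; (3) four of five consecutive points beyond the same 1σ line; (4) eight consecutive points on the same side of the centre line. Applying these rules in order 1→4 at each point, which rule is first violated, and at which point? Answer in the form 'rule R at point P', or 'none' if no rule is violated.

none

Zone of each point (C = within 1σ̂, B = 1σ̂–2σ̂, A = 2σ̂–3σ̂, * = beyond 3σ̂; sign = side of CL): 1:-B, 2:-C, 3:+C, 4:+C, 5:+C, 6:+C, 7:-C, 8:-C, 9:-C, 10:-C, 11:+C, 12:+B
No rule fires across all 12 points.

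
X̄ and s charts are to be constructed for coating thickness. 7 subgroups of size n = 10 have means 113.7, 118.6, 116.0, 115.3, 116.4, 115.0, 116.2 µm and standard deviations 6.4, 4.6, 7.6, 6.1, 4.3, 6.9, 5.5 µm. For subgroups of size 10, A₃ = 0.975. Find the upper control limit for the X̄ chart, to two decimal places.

X̄̄ = (113.7 + 118.6 + 116.0 + 115.3 + 116.4 + 115.0 + 116.2) / 7 = 115.8857
s̄ = (6.4 + 4.6 + 7.6 + 6.1 + 4.3 + 6.9 + 5.5) / 7 = 5.9143
UCL = X̄̄ + A₃·s̄ = 115.8857 + 0.975 × 5.9143 = 121.6521

121.65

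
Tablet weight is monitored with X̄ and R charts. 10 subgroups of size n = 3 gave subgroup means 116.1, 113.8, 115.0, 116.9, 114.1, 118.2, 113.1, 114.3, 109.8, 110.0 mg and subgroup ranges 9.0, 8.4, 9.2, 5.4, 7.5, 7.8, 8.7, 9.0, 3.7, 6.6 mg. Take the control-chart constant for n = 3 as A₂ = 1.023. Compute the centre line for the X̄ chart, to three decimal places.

X̄̄ = (116.1 + 113.8 + 115.0 + 116.9 + 114.1 + 118.2 + 113.1 + 114.3 + 109.8 + 110.0) / 10 = 1141.3000 / 10 = 114.1300
CL = X̄̄ = 114.1300

114.130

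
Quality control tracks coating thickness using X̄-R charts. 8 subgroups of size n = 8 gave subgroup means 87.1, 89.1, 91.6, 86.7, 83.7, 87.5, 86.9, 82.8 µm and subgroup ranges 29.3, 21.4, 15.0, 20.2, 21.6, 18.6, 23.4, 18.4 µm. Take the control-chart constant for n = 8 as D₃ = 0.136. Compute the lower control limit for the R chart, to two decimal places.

2.85

R̄ = (29.3 + 21.4 + 15.0 + 20.2 + 21.6 + 18.6 + 23.4 + 18.4) / 8 = 167.9000 / 8 = 20.9875
LCL_R = D₃·R̄ = 0.136 × 20.9875 = 2.8543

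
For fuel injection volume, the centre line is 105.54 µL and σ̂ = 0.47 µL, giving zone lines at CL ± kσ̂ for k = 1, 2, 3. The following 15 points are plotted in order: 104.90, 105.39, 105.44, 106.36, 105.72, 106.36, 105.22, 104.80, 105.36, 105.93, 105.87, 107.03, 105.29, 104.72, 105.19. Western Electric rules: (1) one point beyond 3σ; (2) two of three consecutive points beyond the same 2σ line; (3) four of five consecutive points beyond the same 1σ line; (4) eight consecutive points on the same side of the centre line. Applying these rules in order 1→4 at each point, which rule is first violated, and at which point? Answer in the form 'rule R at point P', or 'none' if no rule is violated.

rule 1 at point 12

Zone of each point (C = within 1σ̂, B = 1σ̂–2σ̂, A = 2σ̂–3σ̂, * = beyond 3σ̂; sign = side of CL): 1:-B, 2:-C, 3:-C, 4:+B, 5:+C, 6:+B, 7:-C, 8:-B, 9:-C, 10:+C, 11:+C, 12:+*, 13:-C, 14:-B, 15:-C
Rule 1 (one point beyond the 3σ limits) is satisfied at point 12.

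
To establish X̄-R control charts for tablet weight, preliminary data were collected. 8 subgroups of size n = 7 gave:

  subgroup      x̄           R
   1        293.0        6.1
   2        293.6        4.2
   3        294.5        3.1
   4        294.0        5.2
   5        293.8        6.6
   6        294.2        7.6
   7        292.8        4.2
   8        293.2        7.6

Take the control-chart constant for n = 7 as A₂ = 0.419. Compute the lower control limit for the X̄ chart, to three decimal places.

X̄̄ = (293.0 + 293.6 + 294.5 + 294.0 + 293.8 + 294.2 + 292.8 + 293.2) / 8 = 2349.1000 / 8 = 293.6375
R̄ = (6.1 + 4.2 + 3.1 + 5.2 + 6.6 + 7.6 + 4.2 + 7.6) / 8 = 44.6000 / 8 = 5.5750
LCL = X̄̄ − A₂·R̄ = 293.6375 − 0.419 × 5.5750 = 291.3016

291.302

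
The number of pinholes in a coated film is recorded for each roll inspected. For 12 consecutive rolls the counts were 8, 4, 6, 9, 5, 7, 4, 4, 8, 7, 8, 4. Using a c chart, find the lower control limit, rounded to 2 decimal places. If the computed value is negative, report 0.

0.00

c̄ = (8 + 4 + 6 + 9 + 5 + 7 + 4 + 4 + 8 + 7 + 8 + 4) / 12 = 74 / 12 = 6.1667
LCL = c̄ − 3√c̄ = 6.1667 − 3 × 2.4833 = -1.2832 → 0 (cannot be negative)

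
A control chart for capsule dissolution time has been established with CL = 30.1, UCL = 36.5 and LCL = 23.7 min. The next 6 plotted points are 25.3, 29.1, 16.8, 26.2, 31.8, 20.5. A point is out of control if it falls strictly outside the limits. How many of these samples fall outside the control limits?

Compare each point to [23.7, 36.5]: sample 3 = 16.8 < LCL; sample 6 = 20.5 < LCL.

2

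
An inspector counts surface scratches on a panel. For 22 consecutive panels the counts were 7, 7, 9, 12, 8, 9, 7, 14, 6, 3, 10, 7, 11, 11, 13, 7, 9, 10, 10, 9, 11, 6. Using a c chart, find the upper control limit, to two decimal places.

c̄ = (7 + 7 + 9 + 12 + 8 + 9 + 7 + 14 + 6 + 3 + 10 + 7 + 11 + 11 + 13 + 7 + 9 + 10 + 10 + 9 + 11 + 6) / 22 = 196 / 22 = 8.9091
UCL = c̄ + 3√c̄ = 8.9091 + 3 × √8.9091 = 8.9091 + 3 × 2.9848 = 17.8635

17.86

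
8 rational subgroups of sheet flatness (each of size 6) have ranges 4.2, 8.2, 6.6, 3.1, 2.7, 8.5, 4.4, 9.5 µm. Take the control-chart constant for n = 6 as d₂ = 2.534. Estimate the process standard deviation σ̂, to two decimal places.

2.33

R̄ = (4.2 + 8.2 + 6.6 + 3.1 + 2.7 + 8.5 + 4.4 + 9.5) / 8 = 5.9000
σ̂ = R̄ / d₂ = 5.9000 / 2.534 = 2.3283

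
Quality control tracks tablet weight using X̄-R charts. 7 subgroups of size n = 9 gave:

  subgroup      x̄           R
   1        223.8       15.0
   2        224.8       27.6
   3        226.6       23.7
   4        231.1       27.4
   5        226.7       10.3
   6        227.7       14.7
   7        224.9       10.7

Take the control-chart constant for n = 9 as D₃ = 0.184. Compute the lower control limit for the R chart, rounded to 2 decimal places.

R̄ = (15.0 + 27.6 + 23.7 + 27.4 + 10.3 + 14.7 + 10.7) / 7 = 129.4000 / 7 = 18.4857
LCL_R = D₃·R̄ = 0.184 × 18.4857 = 3.4014

3.40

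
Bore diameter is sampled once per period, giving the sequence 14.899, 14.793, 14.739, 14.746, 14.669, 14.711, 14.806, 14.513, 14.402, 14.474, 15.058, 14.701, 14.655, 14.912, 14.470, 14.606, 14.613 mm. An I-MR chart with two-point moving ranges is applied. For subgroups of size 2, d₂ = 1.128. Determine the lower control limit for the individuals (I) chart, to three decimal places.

14.246

X̄ = (14.899 + 14.793 + 14.739 + 14.746 + 14.669 + 14.711 + 14.806 + 14.513 + 14.402 + 14.474 + 15.058 + 14.701 + 14.655 + 14.912 + 14.470 + 14.606 + 14.613) / 17 = 14.6922
Moving ranges: 0.106, 0.054, 0.007, 0.077, 0.042, 0.095, 0.293, 0.111, 0.072, 0.584, 0.357, 0.046, 0.257, 0.442, 0.136, 0.007; M̄R̄ = 2.6860 / 16 = 0.1679
LCL = X̄ − 3·M̄R̄/d₂ = 14.6922 − 3 × 0.1679 / 1.128 = 14.2457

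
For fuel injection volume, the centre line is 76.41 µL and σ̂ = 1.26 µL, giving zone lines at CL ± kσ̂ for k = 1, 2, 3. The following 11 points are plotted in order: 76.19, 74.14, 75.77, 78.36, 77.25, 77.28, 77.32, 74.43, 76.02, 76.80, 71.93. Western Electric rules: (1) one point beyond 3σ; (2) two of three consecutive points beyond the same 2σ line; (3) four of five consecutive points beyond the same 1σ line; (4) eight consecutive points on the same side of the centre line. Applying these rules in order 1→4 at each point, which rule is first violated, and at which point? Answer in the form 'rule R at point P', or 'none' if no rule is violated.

rule 1 at point 11

Zone of each point (C = within 1σ̂, B = 1σ̂–2σ̂, A = 2σ̂–3σ̂, * = beyond 3σ̂; sign = side of CL): 1:-C, 2:-B, 3:-C, 4:+B, 5:+C, 6:+C, 7:+C, 8:-B, 9:-C, 10:+C, 11:-*
Rule 1 (one point beyond the 3σ limits) is satisfied at point 11.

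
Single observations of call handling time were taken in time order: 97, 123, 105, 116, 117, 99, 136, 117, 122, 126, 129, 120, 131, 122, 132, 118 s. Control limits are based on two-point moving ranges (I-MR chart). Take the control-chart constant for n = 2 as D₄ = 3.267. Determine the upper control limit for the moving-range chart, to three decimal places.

Moving ranges: 26, 18, 11, 1, 18, 37, 19, 5, 4, 3, 9, 11, 9, 10, 14; M̄R̄ = 195.0000 / 15 = 13.0000
UCL_MR = D₄·M̄R̄ = 3.267 × 13.0000 = 42.4710

42.471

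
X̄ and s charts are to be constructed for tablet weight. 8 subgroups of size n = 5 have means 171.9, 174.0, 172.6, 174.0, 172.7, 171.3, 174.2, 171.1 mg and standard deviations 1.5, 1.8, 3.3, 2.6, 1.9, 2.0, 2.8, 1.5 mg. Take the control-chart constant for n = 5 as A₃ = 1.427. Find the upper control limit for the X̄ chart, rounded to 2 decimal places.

175.83

X̄̄ = (171.9 + 174.0 + 172.6 + 174.0 + 172.7 + 171.3 + 174.2 + 171.1) / 8 = 172.7250
s̄ = (1.5 + 1.8 + 3.3 + 2.6 + 1.9 + 2.0 + 2.8 + 1.5) / 8 = 2.1750
UCL = X̄̄ + A₃·s̄ = 172.7250 + 1.427 × 2.1750 = 175.8287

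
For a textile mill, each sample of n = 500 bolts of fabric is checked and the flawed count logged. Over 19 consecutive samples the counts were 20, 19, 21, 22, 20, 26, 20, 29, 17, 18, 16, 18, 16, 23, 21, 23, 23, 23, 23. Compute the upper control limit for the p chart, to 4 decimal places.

p̄ = Σdᵢ / (k·n) = 398 / (19 × 500) = 0.04189
UCL = p̄ + 3·√(p̄(1−p̄)/n) = 0.04189 + 3 × √(0.04189×0.95811/500) = 0.04189 + 3 × 0.00896 = 0.06877

0.0688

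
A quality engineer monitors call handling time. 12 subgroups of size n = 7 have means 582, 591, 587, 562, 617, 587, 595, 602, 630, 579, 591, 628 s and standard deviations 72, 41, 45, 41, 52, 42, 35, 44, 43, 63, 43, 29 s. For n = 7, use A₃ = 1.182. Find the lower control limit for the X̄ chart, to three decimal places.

541.742

X̄̄ = (582 + 591 + 587 + 562 + 617 + 587 + 595 + 602 + 630 + 579 + 591 + 628) / 12 = 595.9167
s̄ = (72 + 41 + 45 + 41 + 52 + 42 + 35 + 44 + 43 + 63 + 43 + 29) / 12 = 45.8333
LCL = X̄̄ − A₃·s̄ = 595.9167 − 1.182 × 45.8333 = 541.7417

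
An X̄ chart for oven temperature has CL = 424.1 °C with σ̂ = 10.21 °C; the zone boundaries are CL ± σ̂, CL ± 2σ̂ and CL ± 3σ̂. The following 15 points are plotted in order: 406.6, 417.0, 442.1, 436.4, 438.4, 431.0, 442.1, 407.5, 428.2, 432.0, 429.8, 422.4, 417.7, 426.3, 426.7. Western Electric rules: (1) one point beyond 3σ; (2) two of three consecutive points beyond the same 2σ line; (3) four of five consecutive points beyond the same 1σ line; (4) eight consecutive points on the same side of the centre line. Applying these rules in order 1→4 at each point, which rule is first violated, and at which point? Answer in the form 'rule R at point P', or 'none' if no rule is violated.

Zone of each point (C = within 1σ̂, B = 1σ̂–2σ̂, A = 2σ̂–3σ̂, * = beyond 3σ̂; sign = side of CL): 1:-B, 2:-C, 3:+B, 4:+B, 5:+B, 6:+C, 7:+B, 8:-B, 9:+C, 10:+C, 11:+C, 12:-C, 13:-C, 14:+C, 15:+C
Rule 3 (four of five consecutive points beyond the same 1σ limit) is satisfied at point 7.

rule 3 at point 7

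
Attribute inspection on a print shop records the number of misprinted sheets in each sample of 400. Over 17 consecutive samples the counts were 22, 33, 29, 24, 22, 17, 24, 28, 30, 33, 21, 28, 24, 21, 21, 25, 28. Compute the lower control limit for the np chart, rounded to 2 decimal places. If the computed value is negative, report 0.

p̄ = Σdᵢ / (k·n) = 430 / (17 × 400) = 0.06324
LCL = np̄ − 3·√(np̄(1−p̄)) = 25.2941 − 3 × 4.8677 = 10.6910

10.69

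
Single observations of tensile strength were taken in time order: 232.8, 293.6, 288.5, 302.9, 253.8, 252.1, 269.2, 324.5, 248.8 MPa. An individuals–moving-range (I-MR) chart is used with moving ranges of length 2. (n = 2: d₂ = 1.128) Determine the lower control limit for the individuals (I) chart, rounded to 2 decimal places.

181.20

X̄ = (232.8 + 293.6 + 288.5 + 302.9 + 253.8 + 252.1 + 269.2 + 324.5 + 248.8) / 9 = 274.0222
Moving ranges: 60.8, 5.1, 14.4, 49.1, 1.7, 17.1, 55.3, 75.7; M̄R̄ = 279.2000 / 8 = 34.9000
LCL = X̄ − 3·M̄R̄/d₂ = 274.0222 − 3 × 34.9000 / 1.128 = 181.2031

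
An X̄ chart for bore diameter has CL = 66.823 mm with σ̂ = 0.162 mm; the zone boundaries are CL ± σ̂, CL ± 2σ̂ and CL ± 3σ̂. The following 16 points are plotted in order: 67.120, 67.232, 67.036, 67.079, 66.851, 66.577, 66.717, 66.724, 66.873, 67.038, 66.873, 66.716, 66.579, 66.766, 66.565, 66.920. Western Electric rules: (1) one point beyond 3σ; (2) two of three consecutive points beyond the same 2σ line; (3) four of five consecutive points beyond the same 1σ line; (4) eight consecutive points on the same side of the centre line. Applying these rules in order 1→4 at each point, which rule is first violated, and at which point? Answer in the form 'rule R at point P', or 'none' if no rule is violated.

rule 3 at point 4

Zone of each point (C = within 1σ̂, B = 1σ̂–2σ̂, A = 2σ̂–3σ̂, * = beyond 3σ̂; sign = side of CL): 1:+B, 2:+A, 3:+B, 4:+B, 5:+C, 6:-B, 7:-C, 8:-C, 9:+C, 10:+B, 11:+C, 12:-C, 13:-B, 14:-C, 15:-B, 16:+C
Rule 3 (four of five consecutive points beyond the same 1σ limit) is satisfied at point 4.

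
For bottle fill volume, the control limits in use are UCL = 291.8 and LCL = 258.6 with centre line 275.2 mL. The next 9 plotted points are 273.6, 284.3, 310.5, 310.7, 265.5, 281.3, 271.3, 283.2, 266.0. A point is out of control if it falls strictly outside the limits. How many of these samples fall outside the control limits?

Compare each point to [258.6, 291.8]: sample 3 = 310.5 > UCL; sample 4 = 310.7 > UCL.

2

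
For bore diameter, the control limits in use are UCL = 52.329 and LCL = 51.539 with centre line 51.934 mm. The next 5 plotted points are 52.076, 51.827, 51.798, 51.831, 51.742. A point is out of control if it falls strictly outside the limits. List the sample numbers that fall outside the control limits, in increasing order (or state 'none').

All 5 points lie within [51.539, 52.329].

none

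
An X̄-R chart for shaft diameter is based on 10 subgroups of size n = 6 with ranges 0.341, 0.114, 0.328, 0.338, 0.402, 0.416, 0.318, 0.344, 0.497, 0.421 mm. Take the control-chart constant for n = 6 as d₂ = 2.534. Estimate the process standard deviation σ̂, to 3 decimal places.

R̄ = (0.341 + 0.114 + 0.328 + 0.338 + 0.402 + 0.416 + 0.318 + 0.344 + 0.497 + 0.421) / 10 = 0.3519
σ̂ = R̄ / d₂ = 0.3519 / 2.534 = 0.1389

0.139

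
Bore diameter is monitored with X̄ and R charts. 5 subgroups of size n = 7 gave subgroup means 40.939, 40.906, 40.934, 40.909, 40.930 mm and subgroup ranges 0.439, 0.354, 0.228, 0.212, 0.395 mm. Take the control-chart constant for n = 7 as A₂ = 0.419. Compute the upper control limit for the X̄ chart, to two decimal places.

41.06

X̄̄ = (40.939 + 40.906 + 40.934 + 40.909 + 40.930) / 5 = 204.6180 / 5 = 40.9236
R̄ = (0.439 + 0.354 + 0.228 + 0.212 + 0.395) / 5 = 1.6280 / 5 = 0.3256
UCL = X̄̄ + A₂·R̄ = 40.9236 + 0.419 × 0.3256 = 41.0600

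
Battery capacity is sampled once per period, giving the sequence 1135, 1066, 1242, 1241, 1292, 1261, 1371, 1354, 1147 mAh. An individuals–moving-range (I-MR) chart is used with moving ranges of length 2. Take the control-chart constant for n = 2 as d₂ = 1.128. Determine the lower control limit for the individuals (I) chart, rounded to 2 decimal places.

X̄ = (1135 + 1066 + 1242 + 1241 + 1292 + 1261 + 1371 + 1354 + 1147) / 9 = 1234.3333
Moving ranges: 69, 176, 1, 51, 31, 110, 17, 207; M̄R̄ = 662.0000 / 8 = 82.7500
LCL = X̄ − 3·M̄R̄/d₂ = 1234.3333 − 3 × 82.7500 / 1.128 = 1014.2535

1014.25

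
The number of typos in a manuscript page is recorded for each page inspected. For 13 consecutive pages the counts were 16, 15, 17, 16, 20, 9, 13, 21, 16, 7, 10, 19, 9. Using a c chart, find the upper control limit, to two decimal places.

25.87

c̄ = (16 + 15 + 17 + 16 + 20 + 9 + 13 + 21 + 16 + 7 + 10 + 19 + 9) / 13 = 188 / 13 = 14.4615
UCL = c̄ + 3√c̄ = 14.4615 + 3 × √14.4615 = 14.4615 + 3 × 3.8028 = 25.8700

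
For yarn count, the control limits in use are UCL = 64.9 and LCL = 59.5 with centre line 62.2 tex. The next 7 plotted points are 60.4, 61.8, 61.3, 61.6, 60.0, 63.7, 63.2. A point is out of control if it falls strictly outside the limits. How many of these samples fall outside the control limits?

0

All 7 points lie within [59.5, 64.9].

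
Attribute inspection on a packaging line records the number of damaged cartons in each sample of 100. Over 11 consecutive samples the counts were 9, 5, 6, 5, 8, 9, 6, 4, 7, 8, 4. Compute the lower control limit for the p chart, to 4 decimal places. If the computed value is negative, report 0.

0.0000

p̄ = Σdᵢ / (k·n) = 71 / (11 × 100) = 0.06455
LCL = p̄ − 3·√(p̄(1−p̄)/n) = 0.06455 − 3 × 0.02457 = -0.00917 → 0 (negative, so LCL = 0)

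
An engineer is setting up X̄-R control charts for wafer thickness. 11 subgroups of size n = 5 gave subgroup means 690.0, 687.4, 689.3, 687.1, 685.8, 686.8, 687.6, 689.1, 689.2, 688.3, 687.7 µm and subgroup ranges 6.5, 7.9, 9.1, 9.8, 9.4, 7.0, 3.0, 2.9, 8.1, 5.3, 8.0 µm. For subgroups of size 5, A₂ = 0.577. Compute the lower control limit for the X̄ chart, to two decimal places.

X̄̄ = (690.0 + 687.4 + 689.3 + 687.1 + 685.8 + 686.8 + 687.6 + 689.1 + 689.2 + 688.3 + 687.7) / 11 = 7568.3000 / 11 = 688.0273
R̄ = (6.5 + 7.9 + 9.1 + 9.8 + 9.4 + 7.0 + 3.0 + 2.9 + 8.1 + 5.3 + 8.0) / 11 = 77.0000 / 11 = 7.0000
LCL = X̄̄ − A₂·R̄ = 688.0273 − 0.577 × 7.0000 = 683.9883

683.99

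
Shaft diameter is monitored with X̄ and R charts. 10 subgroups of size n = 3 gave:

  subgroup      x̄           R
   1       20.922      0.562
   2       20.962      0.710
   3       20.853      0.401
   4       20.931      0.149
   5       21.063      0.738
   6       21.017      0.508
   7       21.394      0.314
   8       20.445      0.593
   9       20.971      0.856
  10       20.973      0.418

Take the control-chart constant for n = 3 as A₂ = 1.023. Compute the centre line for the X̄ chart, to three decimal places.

20.953

X̄̄ = (20.922 + 20.962 + 20.853 + 20.931 + 21.063 + 21.017 + 21.394 + 20.445 + 20.971 + 20.973) / 10 = 209.5310 / 10 = 20.9531
CL = X̄̄ = 20.9531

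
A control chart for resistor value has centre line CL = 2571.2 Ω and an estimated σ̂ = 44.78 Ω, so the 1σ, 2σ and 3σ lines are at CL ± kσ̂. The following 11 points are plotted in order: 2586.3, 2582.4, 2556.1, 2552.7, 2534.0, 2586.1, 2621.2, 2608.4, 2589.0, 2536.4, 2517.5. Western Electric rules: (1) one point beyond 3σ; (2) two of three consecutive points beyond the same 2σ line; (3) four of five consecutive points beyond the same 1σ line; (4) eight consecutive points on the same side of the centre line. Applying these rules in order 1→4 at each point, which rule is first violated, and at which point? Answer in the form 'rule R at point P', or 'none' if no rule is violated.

none

Zone of each point (C = within 1σ̂, B = 1σ̂–2σ̂, A = 2σ̂–3σ̂, * = beyond 3σ̂; sign = side of CL): 1:+C, 2:+C, 3:-C, 4:-C, 5:-C, 6:+C, 7:+B, 8:+C, 9:+C, 10:-C, 11:-B
No rule fires across all 11 points.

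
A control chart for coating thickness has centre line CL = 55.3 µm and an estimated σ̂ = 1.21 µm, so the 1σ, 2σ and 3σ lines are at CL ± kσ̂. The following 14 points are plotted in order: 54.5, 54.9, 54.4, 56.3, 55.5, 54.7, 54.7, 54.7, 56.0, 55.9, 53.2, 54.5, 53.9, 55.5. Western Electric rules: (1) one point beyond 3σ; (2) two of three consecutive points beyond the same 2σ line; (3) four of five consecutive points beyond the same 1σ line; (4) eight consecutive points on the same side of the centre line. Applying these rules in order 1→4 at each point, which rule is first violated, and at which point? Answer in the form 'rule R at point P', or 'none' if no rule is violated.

Zone of each point (C = within 1σ̂, B = 1σ̂–2σ̂, A = 2σ̂–3σ̂, * = beyond 3σ̂; sign = side of CL): 1:-C, 2:-C, 3:-C, 4:+C, 5:+C, 6:-C, 7:-C, 8:-C, 9:+C, 10:+C, 11:-B, 12:-C, 13:-B, 14:+C
No rule fires across all 14 points.

none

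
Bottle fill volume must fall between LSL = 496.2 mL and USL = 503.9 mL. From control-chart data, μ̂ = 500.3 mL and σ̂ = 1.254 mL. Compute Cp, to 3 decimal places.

Cp = (USL − LSL) / (6σ̂) = (503.9 − 496.2) / (6 × 1.254) = 7.7000 / 7.5240 = 1.0234

1.023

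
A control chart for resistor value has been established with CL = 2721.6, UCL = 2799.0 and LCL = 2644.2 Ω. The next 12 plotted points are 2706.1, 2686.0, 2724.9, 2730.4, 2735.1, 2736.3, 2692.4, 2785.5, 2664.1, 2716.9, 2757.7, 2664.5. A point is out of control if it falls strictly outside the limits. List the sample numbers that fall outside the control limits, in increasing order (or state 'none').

none

All 12 points lie within [2644.2, 2799.0].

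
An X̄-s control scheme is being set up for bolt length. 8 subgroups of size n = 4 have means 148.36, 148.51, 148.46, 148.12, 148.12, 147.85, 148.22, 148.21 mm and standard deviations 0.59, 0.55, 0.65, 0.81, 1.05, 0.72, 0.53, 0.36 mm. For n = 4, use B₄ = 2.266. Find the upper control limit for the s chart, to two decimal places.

1.49

s̄ = (0.59 + 0.55 + 0.65 + 0.81 + 1.05 + 0.72 + 0.53 + 0.36) / 8 = 0.6575
UCL_s = B₄·s̄ = 2.266 × 0.6575 = 1.4899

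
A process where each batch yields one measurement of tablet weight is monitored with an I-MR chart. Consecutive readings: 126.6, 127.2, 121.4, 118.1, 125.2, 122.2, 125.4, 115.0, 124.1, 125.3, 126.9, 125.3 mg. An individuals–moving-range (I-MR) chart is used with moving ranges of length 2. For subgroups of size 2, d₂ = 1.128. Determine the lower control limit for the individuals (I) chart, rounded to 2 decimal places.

112.22

X̄ = (126.6 + 127.2 + 121.4 + 118.1 + 125.2 + 122.2 + 125.4 + 115.0 + 124.1 + 125.3 + 126.9 + 125.3) / 12 = 123.5583
Moving ranges: 0.6, 5.8, 3.3, 7.1, 3.0, 3.2, 10.4, 9.1, 1.2, 1.6, 1.6; M̄R̄ = 46.9000 / 11 = 4.2636
LCL = X̄ − 3·M̄R̄/d₂ = 123.5583 − 3 × 4.2636 / 1.128 = 112.2189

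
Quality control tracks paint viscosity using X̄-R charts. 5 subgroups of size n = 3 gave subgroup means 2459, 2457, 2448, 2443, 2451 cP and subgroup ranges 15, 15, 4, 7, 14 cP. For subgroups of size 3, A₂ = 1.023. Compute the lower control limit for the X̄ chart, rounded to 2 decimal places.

2440.35

X̄̄ = (2459 + 2457 + 2448 + 2443 + 2451) / 5 = 12258.0000 / 5 = 2451.6000
R̄ = (15 + 15 + 4 + 7 + 14) / 5 = 55.0000 / 5 = 11.0000
LCL = X̄̄ − A₂·R̄ = 2451.6000 − 1.023 × 11.0000 = 2440.3470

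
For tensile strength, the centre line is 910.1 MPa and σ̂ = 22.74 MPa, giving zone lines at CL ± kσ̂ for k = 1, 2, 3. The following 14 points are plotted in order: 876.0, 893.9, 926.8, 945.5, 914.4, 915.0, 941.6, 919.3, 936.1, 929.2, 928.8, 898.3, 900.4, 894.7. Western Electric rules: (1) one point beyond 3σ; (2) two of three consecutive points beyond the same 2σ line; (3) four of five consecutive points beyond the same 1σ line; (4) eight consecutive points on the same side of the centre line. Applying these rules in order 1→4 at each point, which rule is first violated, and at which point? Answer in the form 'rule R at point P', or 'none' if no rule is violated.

rule 4 at point 10

Zone of each point (C = within 1σ̂, B = 1σ̂–2σ̂, A = 2σ̂–3σ̂, * = beyond 3σ̂; sign = side of CL): 1:-B, 2:-C, 3:+C, 4:+B, 5:+C, 6:+C, 7:+B, 8:+C, 9:+B, 10:+C, 11:+C, 12:-C, 13:-C, 14:-C
Rule 4 (eight consecutive points on the same side of the centre line) is satisfied at point 10.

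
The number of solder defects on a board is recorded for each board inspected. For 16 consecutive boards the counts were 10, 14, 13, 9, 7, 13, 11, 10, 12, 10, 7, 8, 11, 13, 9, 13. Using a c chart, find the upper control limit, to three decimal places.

20.404

c̄ = (10 + 14 + 13 + 9 + 7 + 13 + 11 + 10 + 12 + 10 + 7 + 8 + 11 + 13 + 9 + 13) / 16 = 170 / 16 = 10.6250
UCL = c̄ + 3√c̄ = 10.6250 + 3 × √10.6250 = 10.6250 + 3 × 3.2596 = 20.4038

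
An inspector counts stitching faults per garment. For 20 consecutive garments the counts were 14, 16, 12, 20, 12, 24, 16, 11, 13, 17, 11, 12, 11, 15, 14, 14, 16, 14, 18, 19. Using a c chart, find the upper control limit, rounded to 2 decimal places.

c̄ = (14 + 16 + 12 + 20 + 12 + 24 + 16 + 11 + 13 + 17 + 11 + 12 + 11 + 15 + 14 + 14 + 16 + 14 + 18 + 19) / 20 = 299 / 20 = 14.9500
UCL = c̄ + 3√c̄ = 14.9500 + 3 × √14.9500 = 14.9500 + 3 × 3.8665 = 26.5496

26.55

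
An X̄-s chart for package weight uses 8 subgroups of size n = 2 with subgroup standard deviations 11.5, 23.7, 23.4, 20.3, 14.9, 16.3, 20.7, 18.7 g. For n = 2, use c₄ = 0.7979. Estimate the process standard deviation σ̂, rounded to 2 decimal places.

s̄ = (11.5 + 23.7 + 23.4 + 20.3 + 14.9 + 16.3 + 20.7 + 18.7) / 8 = 18.6875
σ̂ = s̄ / c₄ = 18.6875 / 0.7979 = 23.4209

23.42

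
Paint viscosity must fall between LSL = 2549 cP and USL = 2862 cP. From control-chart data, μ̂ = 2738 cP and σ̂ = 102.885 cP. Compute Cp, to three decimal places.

0.507

Cp = (USL − LSL) / (6σ̂) = (2862 − 2549) / (6 × 102.885) = 313.0000 / 617.3100 = 0.5070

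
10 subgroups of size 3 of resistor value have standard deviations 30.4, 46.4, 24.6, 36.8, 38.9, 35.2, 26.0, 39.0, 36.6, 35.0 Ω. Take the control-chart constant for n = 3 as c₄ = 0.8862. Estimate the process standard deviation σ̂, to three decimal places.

s̄ = (30.4 + 46.4 + 24.6 + 36.8 + 38.9 + 35.2 + 26.0 + 39.0 + 36.6 + 35.0) / 10 = 34.8900
σ̂ = s̄ / c₄ = 34.8900 / 0.8862 = 39.3703

39.370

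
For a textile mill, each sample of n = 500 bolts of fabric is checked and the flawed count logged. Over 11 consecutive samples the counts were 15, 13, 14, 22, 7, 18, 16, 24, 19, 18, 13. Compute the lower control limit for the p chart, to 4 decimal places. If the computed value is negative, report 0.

p̄ = Σdᵢ / (k·n) = 179 / (11 × 500) = 0.03255
LCL = p̄ − 3·√(p̄(1−p̄)/n) = 0.03255 − 3 × 0.00794 = 0.00874

0.0087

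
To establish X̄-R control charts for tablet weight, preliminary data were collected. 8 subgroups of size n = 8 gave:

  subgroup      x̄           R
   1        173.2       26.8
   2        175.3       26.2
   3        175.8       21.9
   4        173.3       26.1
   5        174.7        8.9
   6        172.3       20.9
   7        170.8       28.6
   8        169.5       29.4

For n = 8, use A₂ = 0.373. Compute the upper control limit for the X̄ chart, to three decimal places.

X̄̄ = (173.2 + 175.3 + 175.8 + 173.3 + 174.7 + 172.3 + 170.8 + 169.5) / 8 = 1384.9000 / 8 = 173.1125
R̄ = (26.8 + 26.2 + 21.9 + 26.1 + 8.9 + 20.9 + 28.6 + 29.4) / 8 = 188.8000 / 8 = 23.6000
UCL = X̄̄ + A₂·R̄ = 173.1125 + 0.373 × 23.6000 = 181.9153

181.915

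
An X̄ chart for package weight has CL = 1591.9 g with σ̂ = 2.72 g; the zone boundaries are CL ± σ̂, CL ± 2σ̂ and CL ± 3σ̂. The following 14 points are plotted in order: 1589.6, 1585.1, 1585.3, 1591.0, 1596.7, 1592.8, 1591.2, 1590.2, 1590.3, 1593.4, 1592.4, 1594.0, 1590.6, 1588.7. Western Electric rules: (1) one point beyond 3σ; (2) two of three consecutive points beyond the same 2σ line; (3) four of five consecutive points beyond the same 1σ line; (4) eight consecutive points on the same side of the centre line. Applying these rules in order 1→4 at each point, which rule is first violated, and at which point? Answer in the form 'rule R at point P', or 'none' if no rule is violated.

Zone of each point (C = within 1σ̂, B = 1σ̂–2σ̂, A = 2σ̂–3σ̂, * = beyond 3σ̂; sign = side of CL): 1:-C, 2:-A, 3:-A, 4:-C, 5:+B, 6:+C, 7:-C, 8:-C, 9:-C, 10:+C, 11:+C, 12:+C, 13:-C, 14:-B
Rule 2 (two of three consecutive points beyond the same 2σ limit) is satisfied at point 3.

rule 2 at point 3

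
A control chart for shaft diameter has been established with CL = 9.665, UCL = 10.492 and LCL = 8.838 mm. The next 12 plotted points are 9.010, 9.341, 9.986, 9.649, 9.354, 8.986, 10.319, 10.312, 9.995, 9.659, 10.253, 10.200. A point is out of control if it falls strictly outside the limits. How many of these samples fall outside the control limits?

All 12 points lie within [8.838, 10.492].

0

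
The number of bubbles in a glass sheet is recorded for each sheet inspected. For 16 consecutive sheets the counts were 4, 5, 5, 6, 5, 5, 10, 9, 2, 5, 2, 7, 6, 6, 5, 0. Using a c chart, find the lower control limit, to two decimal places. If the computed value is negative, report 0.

0.00

c̄ = (4 + 5 + 5 + 6 + 5 + 5 + 10 + 9 + 2 + 5 + 2 + 7 + 6 + 6 + 5 + 0) / 16 = 82 / 16 = 5.1250
LCL = c̄ − 3√c̄ = 5.1250 − 3 × 2.2638 = -1.6665 → 0 (cannot be negative)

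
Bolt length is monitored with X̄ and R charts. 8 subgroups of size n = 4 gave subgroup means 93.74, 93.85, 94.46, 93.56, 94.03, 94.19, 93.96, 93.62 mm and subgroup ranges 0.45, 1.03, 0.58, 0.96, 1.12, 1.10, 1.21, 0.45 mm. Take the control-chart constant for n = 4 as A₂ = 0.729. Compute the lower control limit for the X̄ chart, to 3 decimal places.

93.297

X̄̄ = (93.74 + 93.85 + 94.46 + 93.56 + 94.03 + 94.19 + 93.96 + 93.62) / 8 = 751.4100 / 8 = 93.9262
R̄ = (0.45 + 1.03 + 0.58 + 0.96 + 1.12 + 1.10 + 1.21 + 0.45) / 8 = 6.9000 / 8 = 0.8625
LCL = X̄̄ − A₂·R̄ = 93.9262 − 0.729 × 0.8625 = 93.2975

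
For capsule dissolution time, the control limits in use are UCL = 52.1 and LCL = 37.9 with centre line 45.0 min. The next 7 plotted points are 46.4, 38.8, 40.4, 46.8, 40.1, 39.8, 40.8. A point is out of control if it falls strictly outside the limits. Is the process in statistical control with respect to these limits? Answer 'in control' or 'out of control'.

All 7 points lie within [37.9, 52.1].

in control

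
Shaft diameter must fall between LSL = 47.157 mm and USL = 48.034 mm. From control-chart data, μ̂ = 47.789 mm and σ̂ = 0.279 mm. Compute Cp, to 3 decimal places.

0.524

Cp = (USL − LSL) / (6σ̂) = (48.034 − 47.157) / (6 × 0.279) = 0.8770 / 1.6740 = 0.5239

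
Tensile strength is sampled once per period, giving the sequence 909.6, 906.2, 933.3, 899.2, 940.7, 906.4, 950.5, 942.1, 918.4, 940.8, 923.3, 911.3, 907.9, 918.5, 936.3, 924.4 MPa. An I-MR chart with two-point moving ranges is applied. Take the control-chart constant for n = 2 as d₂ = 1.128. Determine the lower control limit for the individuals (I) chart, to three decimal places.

867.702

X̄ = (909.6 + 906.2 + 933.3 + 899.2 + 940.7 + 906.4 + 950.5 + 942.1 + 918.4 + 940.8 + 923.3 + 911.3 + 907.9 + 918.5 + 936.3 + 924.4) / 16 = 923.0562
Moving ranges: 3.4, 27.1, 34.1, 41.5, 34.3, 44.1, 8.4, 23.7, 22.4, 17.5, 12.0, 3.4, 10.6, 17.8, 11.9; M̄R̄ = 312.2000 / 15 = 20.8133
LCL = X̄ − 3·M̄R̄/d₂ = 923.0562 − 3 × 20.8133 / 1.128 = 867.7016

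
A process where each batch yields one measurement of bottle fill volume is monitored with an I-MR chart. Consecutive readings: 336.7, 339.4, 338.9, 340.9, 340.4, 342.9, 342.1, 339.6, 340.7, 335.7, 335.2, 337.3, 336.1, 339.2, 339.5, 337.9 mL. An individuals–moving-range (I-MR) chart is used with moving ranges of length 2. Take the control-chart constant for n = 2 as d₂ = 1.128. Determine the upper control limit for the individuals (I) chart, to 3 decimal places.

343.587

X̄ = (336.7 + 339.4 + 338.9 + 340.9 + 340.4 + 342.9 + 342.1 + 339.6 + 340.7 + 335.7 + 335.2 + 337.3 + 336.1 + 339.2 + 339.5 + 337.9) / 16 = 338.9062
Moving ranges: 2.7, 0.5, 2.0, 0.5, 2.5, 0.8, 2.5, 1.1, 5.0, 0.5, 2.1, 1.2, 3.1, 0.3, 1.6; M̄R̄ = 26.4000 / 15 = 1.7600
UCL = X̄ + 3·M̄R̄/d₂ = 338.9062 + 3 × 1.7600 / 1.128 = 343.5871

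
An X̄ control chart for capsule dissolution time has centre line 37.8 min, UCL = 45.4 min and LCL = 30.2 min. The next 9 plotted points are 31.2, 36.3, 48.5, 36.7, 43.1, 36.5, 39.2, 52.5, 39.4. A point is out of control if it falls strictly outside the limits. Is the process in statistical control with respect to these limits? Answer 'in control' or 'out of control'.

Compare each point to [30.2, 45.4]: sample 3 = 48.5 > UCL; sample 8 = 52.5 > UCL.

out of control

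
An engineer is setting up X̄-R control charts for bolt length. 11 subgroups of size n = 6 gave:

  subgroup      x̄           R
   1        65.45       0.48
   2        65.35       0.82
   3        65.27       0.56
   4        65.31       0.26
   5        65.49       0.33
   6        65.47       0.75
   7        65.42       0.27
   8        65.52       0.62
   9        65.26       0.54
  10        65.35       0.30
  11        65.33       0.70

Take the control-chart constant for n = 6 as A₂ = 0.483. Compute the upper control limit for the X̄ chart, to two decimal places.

X̄̄ = (65.45 + 65.35 + 65.27 + 65.31 + 65.49 + 65.47 + 65.42 + 65.52 + 65.26 + 65.35 + 65.33) / 11 = 719.2200 / 11 = 65.3836
R̄ = (0.48 + 0.82 + 0.56 + 0.26 + 0.33 + 0.75 + 0.27 + 0.62 + 0.54 + 0.30 + 0.70) / 11 = 5.6300 / 11 = 0.5118
UCL = X̄̄ + A₂·R̄ = 65.3836 + 0.483 × 0.5118 = 65.6308

65.63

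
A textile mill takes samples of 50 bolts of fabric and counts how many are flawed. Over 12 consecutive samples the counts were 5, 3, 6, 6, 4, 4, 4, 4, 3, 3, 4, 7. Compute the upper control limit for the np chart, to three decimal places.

10.437

p̄ = Σdᵢ / (k·n) = 53 / (12 × 50) = 0.08833
UCL = np̄ + 3·√(np̄(1−p̄)) = 4.4167 + 3 × √(4.4167×0.91167) = 4.4167 + 3 × 2.0066 = 10.4365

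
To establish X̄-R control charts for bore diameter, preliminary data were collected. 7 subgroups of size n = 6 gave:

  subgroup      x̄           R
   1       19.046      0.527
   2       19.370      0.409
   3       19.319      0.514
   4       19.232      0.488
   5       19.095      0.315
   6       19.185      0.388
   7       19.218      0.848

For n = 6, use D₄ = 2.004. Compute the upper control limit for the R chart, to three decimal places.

0.999

R̄ = (0.527 + 0.409 + 0.514 + 0.488 + 0.315 + 0.388 + 0.848) / 7 = 3.4890 / 7 = 0.4984
UCL_R = D₄·R̄ = 2.004 × 0.4984 = 0.9989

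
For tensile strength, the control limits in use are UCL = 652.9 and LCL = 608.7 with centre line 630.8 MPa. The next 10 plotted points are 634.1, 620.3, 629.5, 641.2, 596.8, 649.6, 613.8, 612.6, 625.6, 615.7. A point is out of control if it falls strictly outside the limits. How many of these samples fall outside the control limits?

1

Compare each point to [608.7, 652.9]: sample 5 = 596.8 < LCL.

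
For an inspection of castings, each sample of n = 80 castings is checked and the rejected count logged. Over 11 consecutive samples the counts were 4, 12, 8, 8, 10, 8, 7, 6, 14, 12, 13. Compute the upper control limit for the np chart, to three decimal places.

p̄ = Σdᵢ / (k·n) = 102 / (11 × 80) = 0.11591
UCL = np̄ + 3·√(np̄(1−p̄)) = 9.2727 + 3 × √(9.2727×0.88409) = 9.2727 + 3 × 2.8632 = 17.8623

17.862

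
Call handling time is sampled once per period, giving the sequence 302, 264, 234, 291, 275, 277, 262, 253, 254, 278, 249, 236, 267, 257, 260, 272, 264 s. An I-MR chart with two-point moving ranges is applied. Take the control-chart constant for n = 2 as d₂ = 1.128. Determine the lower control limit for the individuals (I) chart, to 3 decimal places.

214.877

X̄ = (302 + 264 + 234 + 291 + 275 + 277 + 262 + 253 + 254 + 278 + 249 + 236 + 267 + 257 + 260 + 272 + 264) / 17 = 264.4118
Moving ranges: 38, 30, 57, 16, 2, 15, 9, 1, 24, 29, 13, 31, 10, 3, 12, 8; M̄R̄ = 298.0000 / 16 = 18.6250
LCL = X̄ − 3·M̄R̄/d₂ = 264.4118 − 3 × 18.6250 / 1.128 = 214.8772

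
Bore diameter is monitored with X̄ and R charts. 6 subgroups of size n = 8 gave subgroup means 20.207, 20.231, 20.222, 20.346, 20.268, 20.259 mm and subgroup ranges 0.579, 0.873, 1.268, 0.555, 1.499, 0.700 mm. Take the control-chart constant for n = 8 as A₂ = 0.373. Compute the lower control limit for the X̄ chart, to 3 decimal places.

X̄̄ = (20.207 + 20.231 + 20.222 + 20.346 + 20.268 + 20.259) / 6 = 121.5330 / 6 = 20.2555
R̄ = (0.579 + 0.873 + 1.268 + 0.555 + 1.499 + 0.700) / 6 = 5.4740 / 6 = 0.9123
LCL = X̄̄ − A₂·R̄ = 20.2555 − 0.373 × 0.9123 = 19.9152

19.915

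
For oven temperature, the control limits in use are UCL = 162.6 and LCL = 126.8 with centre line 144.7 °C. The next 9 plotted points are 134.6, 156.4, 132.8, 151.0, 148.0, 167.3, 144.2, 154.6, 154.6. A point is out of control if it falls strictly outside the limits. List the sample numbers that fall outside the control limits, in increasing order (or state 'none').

6

Compare each point to [126.8, 162.6]: sample 6 = 167.3 > UCL.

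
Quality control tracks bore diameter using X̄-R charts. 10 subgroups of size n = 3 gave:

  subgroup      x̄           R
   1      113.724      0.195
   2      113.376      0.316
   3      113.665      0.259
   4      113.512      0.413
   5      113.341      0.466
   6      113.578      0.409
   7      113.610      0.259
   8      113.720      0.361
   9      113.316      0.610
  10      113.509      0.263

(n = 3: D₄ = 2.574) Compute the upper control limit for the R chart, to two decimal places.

R̄ = (0.195 + 0.316 + 0.259 + 0.413 + 0.466 + 0.409 + 0.259 + 0.361 + 0.610 + 0.263) / 10 = 3.5510 / 10 = 0.3551
UCL_R = D₄·R̄ = 2.574 × 0.3551 = 0.9140

0.91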